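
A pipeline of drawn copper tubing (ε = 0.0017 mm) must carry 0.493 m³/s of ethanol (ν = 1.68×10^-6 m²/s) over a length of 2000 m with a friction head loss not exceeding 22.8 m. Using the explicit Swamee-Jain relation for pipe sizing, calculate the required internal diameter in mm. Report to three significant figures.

Swamee-Jain (Type III): D = 0.66·[ε^1.25·(LQ²/(gh_f))^4.75 + ν·Q^9.4·(L/(gh_f))^5.2]^0.04
LQ²/(gh_f) = 2.173; L/(gh_f) = 8.942
Term 1 = ε^1.25·(…)^4.75 = 2.45×10^-6; Term 2 = ν·Q^9.4·(…)^5.2 = 1.93×10^-4
D = 0.66·(2.45×10^-6 + 1.93×10^-4)^0.04 = 0.4690 m = 469 mm
Check: V = 2.85 m/s, Re = 7.97×10^5, f = 0.01214, h_f = 21.5 m ≈ 22.8 m ✓

D ≈ 469 mm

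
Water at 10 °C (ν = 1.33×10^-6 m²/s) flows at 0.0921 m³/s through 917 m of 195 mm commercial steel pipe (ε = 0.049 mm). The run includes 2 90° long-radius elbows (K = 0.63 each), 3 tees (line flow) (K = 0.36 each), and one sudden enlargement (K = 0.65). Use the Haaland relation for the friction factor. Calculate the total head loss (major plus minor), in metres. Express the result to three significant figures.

V = 4Q/(πD²) = 3.084 m/s; V²/2g = 0.4847 m
Re = 4.52×10^5, ε/D = 2.51×10^-4 → f = 0.01587 (Haaland)
Major: h_f = f(L/D)·V²/2g = 0.01587·4703·0.4847 = 36.17 m
Minor: ΣK = 2.99; h_m = ΣK·V²/2g = 1.449 m
Total H_L = 36.17 + 1.449 = 37.62 m

H_L ≈ 37.6 m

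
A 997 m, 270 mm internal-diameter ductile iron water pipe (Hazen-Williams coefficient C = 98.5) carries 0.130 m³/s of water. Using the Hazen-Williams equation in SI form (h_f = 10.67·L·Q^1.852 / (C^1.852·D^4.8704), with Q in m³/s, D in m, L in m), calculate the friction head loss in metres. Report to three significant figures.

h_f = 10.67·997·0.130^1.852 / (98.5^1.852·0.270^4.8704) = 29.08 m

h_f ≈ 29.1 m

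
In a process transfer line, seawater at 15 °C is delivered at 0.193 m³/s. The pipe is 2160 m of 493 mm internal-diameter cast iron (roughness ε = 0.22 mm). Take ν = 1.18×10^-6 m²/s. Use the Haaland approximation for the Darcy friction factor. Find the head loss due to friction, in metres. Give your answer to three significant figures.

V = 4Q/(πD²) = 4·0.193/(π·0.493²) = 1.011 m/s
Re = VD/ν = 1.011·0.493/1.18×10^-6 = 4.22×10^5 → turbulent
ε/D = 0.22/493 = 4.46×10^-4
Haaland: f = 0.01738
h_f = f(L/D)V²/(2g) = 0.01738·(2160/0.493)·1.011²/(2·9.81) = 3.967 m

h_f ≈ 3.97 m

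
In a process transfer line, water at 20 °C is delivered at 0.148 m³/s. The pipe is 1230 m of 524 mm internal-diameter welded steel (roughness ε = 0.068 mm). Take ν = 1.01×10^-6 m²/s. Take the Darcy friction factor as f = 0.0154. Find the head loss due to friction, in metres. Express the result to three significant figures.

h_f ≈ 0.868 m

V = 4Q/(πD²) = 4·0.148/(π·0.524²) = 0.6863 m/s
h_f = f(L/D)V²/(2g) = 0.01540·(1230/0.524)·0.6863²/(2·9.81) = 0.8678 m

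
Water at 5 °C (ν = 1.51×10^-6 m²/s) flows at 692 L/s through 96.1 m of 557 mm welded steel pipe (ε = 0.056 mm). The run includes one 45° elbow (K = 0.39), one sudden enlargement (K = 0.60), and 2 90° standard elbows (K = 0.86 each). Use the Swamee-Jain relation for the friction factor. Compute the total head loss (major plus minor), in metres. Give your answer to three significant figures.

H_L ≈ 2.07 m

V = 4Q/(πD²) = 2.840 m/s; V²/2g = 0.4111 m
Re = 1.05×10^6, ε/D = 1.01×10^-4 → f = 0.01346 (Swamee-Jain)
Major: h_f = f(L/D)·V²/2g = 0.01346·172.5·0.4111 = 0.9549 m
Minor: ΣK = 2.71; h_m = ΣK·V²/2g = 1.114 m
Total H_L = 0.9549 + 1.114 = 2.069 m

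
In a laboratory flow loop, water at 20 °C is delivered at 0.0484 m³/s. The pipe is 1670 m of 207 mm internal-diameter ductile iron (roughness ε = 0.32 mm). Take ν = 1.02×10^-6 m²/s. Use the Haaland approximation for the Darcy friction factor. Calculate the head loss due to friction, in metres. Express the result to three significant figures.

h_f ≈ 19.2 m

V = 4Q/(πD²) = 4·0.0484/(π·0.207²) = 1.438 m/s
Re = VD/ν = 1.438·0.207/1.02×10^-6 = 2.92×10^5 → turbulent
ε/D = 0.32/207 = 0.00155
Haaland: f = 0.02259
h_f = f(L/D)V²/(2g) = 0.02259·(1670/0.207)·1.438²/(2·9.81) = 19.21 m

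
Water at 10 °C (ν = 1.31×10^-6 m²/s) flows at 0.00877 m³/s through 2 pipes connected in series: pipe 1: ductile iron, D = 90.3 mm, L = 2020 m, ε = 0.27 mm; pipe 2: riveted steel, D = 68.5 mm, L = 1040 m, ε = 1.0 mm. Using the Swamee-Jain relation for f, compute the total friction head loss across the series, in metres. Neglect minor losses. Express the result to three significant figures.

Pipe 1: V = 1.369 m/s, Re = 9.44×10^4, ε/D = 0.00299, f = 0.02777, h_1 = f(L/D)V²/2g = 59.38 m
Pipe 2: V = 2.380 m/s, Re = 1.24×10^5, ε/D = 0.0146, f = 0.04385, h_2 = f(L/D)V²/2g = 192.2 m
Series → Q common, losses add: H = Σh = 251.5 m

H ≈ 252 m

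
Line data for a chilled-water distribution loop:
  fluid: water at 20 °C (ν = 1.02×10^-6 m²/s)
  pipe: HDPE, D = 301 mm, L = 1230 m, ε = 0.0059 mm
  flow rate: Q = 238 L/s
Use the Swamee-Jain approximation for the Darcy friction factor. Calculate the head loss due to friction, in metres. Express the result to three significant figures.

h_f ≈ 28.2 m

V = 4Q/(πD²) = 4·0.238/(π·0.301²) = 3.345 m/s
Re = VD/ν = 3.345·0.301/1.02×10^-6 = 9.87×10^5 → turbulent
ε/D = 0.0059/301 = 1.96×10^-5
Swamee-Jain: f = 0.01210
h_f = f(L/D)V²/(2g) = 0.01210·(1230/0.301)·3.345²/(2·9.81) = 28.18 m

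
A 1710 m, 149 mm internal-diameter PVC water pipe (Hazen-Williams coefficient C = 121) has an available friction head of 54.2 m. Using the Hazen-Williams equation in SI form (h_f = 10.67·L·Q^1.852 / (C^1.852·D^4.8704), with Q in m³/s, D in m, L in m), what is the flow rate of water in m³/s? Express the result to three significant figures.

Rearranging: Q = [h_f·C^1.852·D^4.8704 / (10.67·L)]^(1/1.852)
Q = [54.2·121^1.852·0.149^4.8704 / (10.67·1710)]^0.540 = 0.03498 m³/s

Q ≈ 0.0350 m³/s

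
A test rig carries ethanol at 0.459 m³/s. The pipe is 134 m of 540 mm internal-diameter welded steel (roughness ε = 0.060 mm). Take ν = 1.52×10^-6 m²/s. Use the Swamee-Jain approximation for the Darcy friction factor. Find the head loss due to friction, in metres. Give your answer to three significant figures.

V = 4Q/(πD²) = 4·0.459/(π·0.540²) = 2.004 m/s
Re = VD/ν = 2.004·0.540/1.52×10^-6 = 7.12×10^5 → turbulent
ε/D = 0.060/540 = 1.11×10^-4
Swamee-Jain: f = 0.01408
h_f = f(L/D)V²/(2g) = 0.01408·(134/0.540)·2.004²/(2·9.81) = 0.7151 m

h_f ≈ 0.715 m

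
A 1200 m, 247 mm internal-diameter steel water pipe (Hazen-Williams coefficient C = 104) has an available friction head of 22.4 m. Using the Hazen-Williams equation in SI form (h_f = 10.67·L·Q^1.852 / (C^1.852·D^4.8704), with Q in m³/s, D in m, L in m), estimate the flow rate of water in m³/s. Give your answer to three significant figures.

Q ≈ 0.0854 m³/s

Rearranging: Q = [h_f·C^1.852·D^4.8704 / (10.67·L)]^(1/1.852)
Q = [22.4·104^1.852·0.247^4.8704 / (10.67·1200)]^0.540 = 0.08536 m³/s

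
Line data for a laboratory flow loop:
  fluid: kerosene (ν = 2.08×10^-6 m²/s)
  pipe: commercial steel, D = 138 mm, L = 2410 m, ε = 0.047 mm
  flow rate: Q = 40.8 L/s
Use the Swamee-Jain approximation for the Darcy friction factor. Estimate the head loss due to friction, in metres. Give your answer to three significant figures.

h_f ≈ 121 m

V = 4Q/(πD²) = 4·0.0408/(π·0.138²) = 2.728 m/s
Re = VD/ν = 2.728·0.138/2.08×10^-6 = 1.81×10^5 → turbulent
ε/D = 0.047/138 = 3.41×10^-4
Swamee-Jain: f = 0.01824
h_f = f(L/D)V²/(2g) = 0.01824·(2410/0.138)·2.728²/(2·9.81) = 120.8 m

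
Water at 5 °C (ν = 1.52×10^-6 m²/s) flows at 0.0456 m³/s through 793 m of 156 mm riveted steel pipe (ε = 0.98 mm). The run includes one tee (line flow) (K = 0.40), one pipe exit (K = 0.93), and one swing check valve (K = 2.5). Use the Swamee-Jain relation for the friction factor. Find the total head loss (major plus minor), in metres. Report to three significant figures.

V = 4Q/(πD²) = 2.386 m/s; V²/2g = 0.2901 m
Re = 2.45×10^5, ε/D = 0.00628 → f = 0.03306 (Swamee-Jain)
Major: h_f = f(L/D)·V²/2g = 0.03306·5083·0.2901 = 48.76 m
Minor: ΣK = 3.83; h_m = ΣK·V²/2g = 1.111 m
Total H_L = 48.76 + 1.111 = 49.87 m

H_L ≈ 49.9 m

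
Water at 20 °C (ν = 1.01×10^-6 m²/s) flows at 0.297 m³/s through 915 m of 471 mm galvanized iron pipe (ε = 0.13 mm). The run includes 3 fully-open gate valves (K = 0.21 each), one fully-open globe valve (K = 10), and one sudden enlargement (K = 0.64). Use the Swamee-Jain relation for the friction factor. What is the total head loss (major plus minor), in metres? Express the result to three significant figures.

H_L ≈ 6.19 m

V = 4Q/(πD²) = 1.705 m/s; V²/2g = 0.1481 m
Re = 7.95×10^5, ε/D = 2.76×10^-4 → f = 0.01572 (Swamee-Jain)
Major: h_f = f(L/D)·V²/2g = 0.01572·1943·0.1481 = 4.521 m
Minor: ΣK = 11.3; h_m = ΣK·V²/2g = 1.669 m
Total H_L = 4.521 + 1.669 = 6.191 m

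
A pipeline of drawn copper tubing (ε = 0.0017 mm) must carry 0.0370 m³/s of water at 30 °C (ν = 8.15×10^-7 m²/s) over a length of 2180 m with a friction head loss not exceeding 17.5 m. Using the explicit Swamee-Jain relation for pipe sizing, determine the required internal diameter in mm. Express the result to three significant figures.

Swamee-Jain (Type III): D = 0.66·[ε^1.25·(LQ²/(gh_f))^4.75 + ν·Q^9.4·(L/(gh_f))^5.2]^0.04
LQ²/(gh_f) = 0.01738; L/(gh_f) = 12.70
Term 1 = ε^1.25·(…)^4.75 = 2.68×10^-16; Term 2 = ν·Q^9.4·(…)^5.2 = 1.56×10^-14
D = 0.66·(2.68×10^-16 + 1.56×10^-14)^0.04 = 0.1851 m = 185 mm
Check: V = 1.37 m/s, Re = 3.12×10^5, f = 0.01438, h_f = 16.3 m ≈ 17.5 m ✓

D ≈ 185 mm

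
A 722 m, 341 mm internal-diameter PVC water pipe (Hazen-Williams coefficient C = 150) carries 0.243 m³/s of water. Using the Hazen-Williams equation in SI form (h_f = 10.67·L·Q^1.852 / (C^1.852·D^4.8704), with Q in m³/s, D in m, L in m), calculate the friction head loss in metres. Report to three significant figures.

h_f = 10.67·722·0.243^1.852 / (150^1.852·0.341^4.8704) = 9.872 m

h_f ≈ 9.87 m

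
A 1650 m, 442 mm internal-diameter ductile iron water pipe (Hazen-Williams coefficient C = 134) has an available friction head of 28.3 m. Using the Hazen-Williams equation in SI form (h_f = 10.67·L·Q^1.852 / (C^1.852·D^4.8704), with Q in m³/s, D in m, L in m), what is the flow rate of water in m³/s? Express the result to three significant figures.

Q ≈ 0.485 m³/s

Rearranging: Q = [h_f·C^1.852·D^4.8704 / (10.67·L)]^(1/1.852)
Q = [28.3·134^1.852·0.442^4.8704 / (10.67·1650)]^0.540 = 0.4854 m³/s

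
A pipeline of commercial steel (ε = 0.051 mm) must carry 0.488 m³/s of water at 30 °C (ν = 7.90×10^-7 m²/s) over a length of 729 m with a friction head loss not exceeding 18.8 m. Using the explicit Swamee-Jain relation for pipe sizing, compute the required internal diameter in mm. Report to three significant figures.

Swamee-Jain (Type III): D = 0.66·[ε^1.25·(LQ²/(gh_f))^4.75 + ν·Q^9.4·(L/(gh_f))^5.2]^0.04
LQ²/(gh_f) = 0.9413; L/(gh_f) = 3.953
Term 1 = ε^1.25·(…)^4.75 = 3.23×10^-6; Term 2 = ν·Q^9.4·(…)^5.2 = 1.18×10^-6
D = 0.66·(3.23×10^-6 + 1.18×10^-6)^0.04 = 0.4030 m = 403 mm
Check: V = 3.83 m/s, Re = 1.95×10^6, f = 0.01333, h_f = 18.0 m ≈ 18.8 m ✓

D ≈ 403 mm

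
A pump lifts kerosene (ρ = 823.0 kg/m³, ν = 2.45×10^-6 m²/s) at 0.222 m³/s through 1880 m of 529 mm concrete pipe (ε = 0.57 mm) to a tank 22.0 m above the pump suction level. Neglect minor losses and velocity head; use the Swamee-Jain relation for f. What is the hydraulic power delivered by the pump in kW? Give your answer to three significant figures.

P_hyd ≈ 46.5 kW

V = 4Q/(πD²) = 1.010 m/s; Re = 2.18×10^5; ε/D = 0.00108; f = 0.02139
h_f = f(L/D)V²/2g = 3.953 m
Total head H = z + h_f = 22.0 + 3.953 = 25.95 m
P_hyd = ρgQH = 823.0·9.81·0.222·25.95 = 46.52 kW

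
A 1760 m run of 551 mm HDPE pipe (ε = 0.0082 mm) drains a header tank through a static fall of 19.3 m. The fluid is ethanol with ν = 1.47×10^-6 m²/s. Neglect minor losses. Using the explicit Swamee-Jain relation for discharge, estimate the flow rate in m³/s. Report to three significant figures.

Swamee-Jain (Type II): Q = -0.965·√(gD⁵h_f/L)·ln[ε/(3.7D) + √(3.17ν²L/(gD³h_f))]
√(gD⁵h_f/L) = √(9.81·0.551⁵·19.3/1760) = 0.07392
ε/(3.7D) = 4.02×10^-6; √(3.17ν²L/(gD³h_f)) = 1.95×10^-5
Q = -0.965·0.07392·ln(2.353×10^-5) = 0.7602 m³/s
Check: V = 3.19 m/s, Re = 1.19×10^6, f = 0.01167, h_f = 19.3 m ≈ 19.3 m ✓

Q ≈ 0.760 m³/s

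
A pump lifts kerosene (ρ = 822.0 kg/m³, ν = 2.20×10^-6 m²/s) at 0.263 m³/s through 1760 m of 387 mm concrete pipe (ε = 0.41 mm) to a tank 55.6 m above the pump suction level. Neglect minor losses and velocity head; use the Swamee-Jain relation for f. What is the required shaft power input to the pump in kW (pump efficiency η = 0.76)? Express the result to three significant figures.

P_shaft ≈ 222 kW

V = 4Q/(πD²) = 2.236 m/s; Re = 3.93×10^5; ε/D = 0.00106; f = 0.02077
h_f = f(L/D)V²/2g = 24.07 m
Total head H = z + h_f = 55.6 + 24.07 = 79.67 m
P_hyd = ρgQH = 822.0·9.81·0.263·79.67 = 169.0 kW
P_shaft = P_hyd/η = 169.0/0.76 = 222.3 kW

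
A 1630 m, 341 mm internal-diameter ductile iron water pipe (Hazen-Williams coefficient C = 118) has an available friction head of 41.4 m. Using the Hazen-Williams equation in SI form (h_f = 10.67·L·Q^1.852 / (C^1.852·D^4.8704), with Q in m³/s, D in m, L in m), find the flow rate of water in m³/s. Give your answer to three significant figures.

Rearranging: Q = [h_f·C^1.852·D^4.8704 / (10.67·L)]^(1/1.852)
Q = [41.4·118^1.852·0.341^4.8704 / (10.67·1630)]^0.540 = 0.2671 m³/s

Q ≈ 0.267 m³/s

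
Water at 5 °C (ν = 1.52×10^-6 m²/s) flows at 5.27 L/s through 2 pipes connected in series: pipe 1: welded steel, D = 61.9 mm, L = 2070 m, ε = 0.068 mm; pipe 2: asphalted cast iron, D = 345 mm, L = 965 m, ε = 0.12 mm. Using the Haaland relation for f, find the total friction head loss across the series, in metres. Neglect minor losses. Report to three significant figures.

Pipe 1: V = 1.751 m/s, Re = 7.13×10^4, ε/D = 0.00110, f = 0.02303, h_1 = f(L/D)V²/2g = 120.4 m
Pipe 2: V = 0.05637 m/s, Re = 1.28×10^4, ε/D = 3.48×10^-4, f = 0.02937, h_2 = f(L/D)V²/2g = 0.01331 m
Series → Q common, losses add: H = Σh = 120.4 m

H ≈ 120 m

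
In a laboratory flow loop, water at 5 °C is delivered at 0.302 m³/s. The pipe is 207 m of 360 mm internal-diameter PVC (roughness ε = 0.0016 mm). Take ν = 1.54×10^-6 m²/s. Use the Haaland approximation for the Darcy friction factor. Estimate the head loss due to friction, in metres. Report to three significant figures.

V = 4Q/(πD²) = 4·0.302/(π·0.360²) = 2.967 m/s
Re = VD/ν = 2.967·0.360/1.54×10^-6 = 6.94×10^5 → turbulent
ε/D = 0.0016/360 = 4.44×10^-6
Haaland: f = 0.01239
h_f = f(L/D)V²/(2g) = 0.01239·(207/0.360)·2.967²/(2·9.81) = 3.197 m

h_f ≈ 3.20 m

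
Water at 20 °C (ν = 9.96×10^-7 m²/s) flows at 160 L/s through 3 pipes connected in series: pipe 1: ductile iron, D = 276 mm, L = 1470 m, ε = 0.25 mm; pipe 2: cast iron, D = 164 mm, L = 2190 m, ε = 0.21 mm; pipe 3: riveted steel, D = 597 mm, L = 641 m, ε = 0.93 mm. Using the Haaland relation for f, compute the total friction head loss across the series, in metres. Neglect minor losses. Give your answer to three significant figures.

H ≈ 862 m

Pipe 1: V = 2.674 m/s, Re = 7.41×10^5, ε/D = 9.06×10^-4, f = 0.01959, h_1 = f(L/D)V²/2g = 38.04 m
Pipe 2: V = 7.574 m/s, Re = 1.25×10^6, ε/D = 0.00128, f = 0.02109, h_2 = f(L/D)V²/2g = 823.7 m
Pipe 3: V = 0.5716 m/s, Re = 3.43×10^5, ε/D = 0.00156, f = 0.02254, h_3 = f(L/D)V²/2g = 0.4029 m
Series → Q common, losses add: H = Σh = 862.1 m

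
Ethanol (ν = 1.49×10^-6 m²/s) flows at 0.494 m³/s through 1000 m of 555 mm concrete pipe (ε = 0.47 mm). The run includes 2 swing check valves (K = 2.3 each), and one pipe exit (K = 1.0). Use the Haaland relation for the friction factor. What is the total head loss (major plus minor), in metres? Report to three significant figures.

V = 4Q/(πD²) = 2.042 m/s; V²/2g = 0.2125 m
Re = 7.61×10^5, ε/D = 8.47×10^-4 → f = 0.01929 (Haaland)
Major: h_f = f(L/D)·V²/2g = 0.01929·1802·0.2125 = 7.388 m
Minor: ΣK = 5.60; h_m = ΣK·V²/2g = 1.190 m
Total H_L = 7.388 + 1.190 = 8.578 m

H_L ≈ 8.58 m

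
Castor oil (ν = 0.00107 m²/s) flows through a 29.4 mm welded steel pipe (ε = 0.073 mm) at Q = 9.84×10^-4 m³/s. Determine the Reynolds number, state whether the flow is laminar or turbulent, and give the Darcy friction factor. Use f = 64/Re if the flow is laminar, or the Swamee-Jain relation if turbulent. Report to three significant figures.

Re ≈ 39.8; laminar; f = 64/Re ≈ 1.61

V = 4Q/(πD²) = 1.449 m/s
Re = VD/ν = 1.449·0.0294/0.00107 = 39.8
Re < 2300 → laminar → f = 64/Re = 1.607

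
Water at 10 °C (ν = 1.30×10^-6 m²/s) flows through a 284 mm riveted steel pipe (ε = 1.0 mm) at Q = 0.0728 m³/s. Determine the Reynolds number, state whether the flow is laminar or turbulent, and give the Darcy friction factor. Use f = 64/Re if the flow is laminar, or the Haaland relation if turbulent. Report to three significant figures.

V = 4Q/(πD²) = 1.149 m/s
Re = VD/ν = 1.149·0.284/1.30×10^-6 = 2.51×10^5
Re > 4000 → turbulent; ε/D = 0.00352
Haaland: f = 0.02787

Re ≈ 2.51×10^5; turbulent; f ≈ 0.0279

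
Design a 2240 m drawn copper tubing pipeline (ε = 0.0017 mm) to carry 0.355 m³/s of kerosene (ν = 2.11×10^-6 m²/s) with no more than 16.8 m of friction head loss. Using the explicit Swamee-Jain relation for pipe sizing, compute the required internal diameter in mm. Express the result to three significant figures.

Swamee-Jain (Type III): D = 0.66·[ε^1.25·(LQ²/(gh_f))^4.75 + ν·Q^9.4·(L/(gh_f))^5.2]^0.04
LQ²/(gh_f) = 1.713; L/(gh_f) = 13.59
Term 1 = ε^1.25·(…)^4.75 = 7.91×10^-7; Term 2 = ν·Q^9.4·(…)^5.2 = 9.76×10^-5
D = 0.66·(7.91×10^-7 + 9.76×10^-5)^0.04 = 0.4563 m = 456 mm
Check: V = 2.17 m/s, Re = 4.69×10^5, f = 0.01330, h_f = 15.7 m ≈ 16.8 m ✓

D ≈ 456 mm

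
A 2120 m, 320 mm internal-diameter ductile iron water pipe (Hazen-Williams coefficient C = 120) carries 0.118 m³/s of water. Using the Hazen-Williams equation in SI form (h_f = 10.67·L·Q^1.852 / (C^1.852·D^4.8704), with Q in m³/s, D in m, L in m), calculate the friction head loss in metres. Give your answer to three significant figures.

h_f = 10.67·2120·0.118^1.852 / (120^1.852·0.320^4.8704) = 15.67 m

h_f ≈ 15.7 m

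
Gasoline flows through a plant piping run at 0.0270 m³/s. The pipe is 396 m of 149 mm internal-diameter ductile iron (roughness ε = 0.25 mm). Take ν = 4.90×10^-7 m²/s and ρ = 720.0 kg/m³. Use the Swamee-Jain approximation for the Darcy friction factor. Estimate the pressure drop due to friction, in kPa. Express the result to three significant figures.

V = 4Q/(πD²) = 4·0.0270/(π·0.149²) = 1.548 m/s
Re = VD/ν = 1.548·0.149/4.90×10^-7 = 4.71×10^5 → turbulent
ε/D = 0.25/149 = 0.00168
Swamee-Jain: f = 0.02292
h_f = f(L/D)V²/(2g) = 0.02292·(396/0.149)·1.548²/(2·9.81) = 7.446 m
Δp = ρg·h_f = 720.0·9.81·7.446 = 52.59 kPa

Δp ≈ 52.6 kPa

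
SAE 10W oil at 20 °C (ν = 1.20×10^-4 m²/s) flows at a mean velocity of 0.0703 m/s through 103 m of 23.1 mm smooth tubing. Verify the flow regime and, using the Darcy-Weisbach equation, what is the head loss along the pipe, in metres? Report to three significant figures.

h_f ≈ 5.31 m

Re = VD/ν = 0.0703·0.02310/1.20×10^-4 = 13.5 → laminar (Re < 2300)
f = 64/Re = 4.729
h_f = f(L/D)V²/(2g) = 4.729·(103/0.02310)·0.0703²/(2·9.81) = 5.312 m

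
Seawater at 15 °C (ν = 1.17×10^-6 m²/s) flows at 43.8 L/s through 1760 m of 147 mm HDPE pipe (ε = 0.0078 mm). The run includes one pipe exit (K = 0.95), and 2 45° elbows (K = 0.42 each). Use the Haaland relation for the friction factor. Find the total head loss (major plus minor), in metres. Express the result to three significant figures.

V = 4Q/(πD²) = 2.581 m/s; V²/2g = 0.3395 m
Re = 3.24×10^5, ε/D = 5.31×10^-5 → f = 0.01463 (Haaland)
Major: h_f = f(L/D)·V²/2g = 0.01463·11973·0.3395 = 59.45 m
Minor: ΣK = 1.79; h_m = ΣK·V²/2g = 0.6076 m
Total H_L = 59.45 + 0.6076 = 60.05 m

H_L ≈ 60.1 m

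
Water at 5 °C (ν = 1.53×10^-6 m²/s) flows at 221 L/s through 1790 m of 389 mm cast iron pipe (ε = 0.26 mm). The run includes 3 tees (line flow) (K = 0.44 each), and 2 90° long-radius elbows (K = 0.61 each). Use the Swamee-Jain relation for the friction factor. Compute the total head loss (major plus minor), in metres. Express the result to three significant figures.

H_L ≈ 15.7 m

V = 4Q/(πD²) = 1.860 m/s; V²/2g = 0.1762 m
Re = 4.73×10^5, ε/D = 6.68×10^-4 → f = 0.01880 (Swamee-Jain)
Major: h_f = f(L/D)·V²/2g = 0.01880·4602·0.1762 = 15.24 m
Minor: ΣK = 2.54; h_m = ΣK·V²/2g = 0.4477 m
Total H_L = 15.24 + 0.4477 = 15.69 m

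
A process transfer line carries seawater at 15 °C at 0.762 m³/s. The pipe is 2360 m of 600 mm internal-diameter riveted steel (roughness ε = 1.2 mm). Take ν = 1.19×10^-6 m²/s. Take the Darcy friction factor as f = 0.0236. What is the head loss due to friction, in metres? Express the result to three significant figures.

h_f ≈ 34.4 m

V = 4Q/(πD²) = 4·0.762/(π·0.600²) = 2.695 m/s
h_f = f(L/D)V²/(2g) = 0.02360·(2360/0.600)·2.695²/(2·9.81) = 34.36 m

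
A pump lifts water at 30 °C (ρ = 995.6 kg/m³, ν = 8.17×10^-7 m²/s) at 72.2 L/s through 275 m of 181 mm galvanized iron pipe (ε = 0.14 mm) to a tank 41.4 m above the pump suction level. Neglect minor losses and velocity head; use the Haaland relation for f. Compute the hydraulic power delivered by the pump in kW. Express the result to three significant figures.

P_hyd ≈ 37.4 kW

V = 4Q/(πD²) = 2.806 m/s; Re = 6.22×10^5; ε/D = 7.73×10^-4; f = 0.01901
h_f = f(L/D)V²/2g = 11.59 m
Total head H = z + h_f = 41.4 + 11.59 = 52.99 m
P_hyd = ρgQH = 995.6·9.81·0.0722·52.99 = 37.37 kW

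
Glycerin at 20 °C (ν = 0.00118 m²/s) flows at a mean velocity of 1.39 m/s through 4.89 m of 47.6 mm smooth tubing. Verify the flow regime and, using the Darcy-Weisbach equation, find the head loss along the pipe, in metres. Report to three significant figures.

Re = VD/ν = 1.39·0.04760/0.00118 = 56.1 → laminar (Re < 2300)
f = 64/Re = 1.141
h_f = f(L/D)V²/(2g) = 1.141·(4.89/0.04760)·1.39²/(2·9.81) = 11.55 m

h_f ≈ 11.5 m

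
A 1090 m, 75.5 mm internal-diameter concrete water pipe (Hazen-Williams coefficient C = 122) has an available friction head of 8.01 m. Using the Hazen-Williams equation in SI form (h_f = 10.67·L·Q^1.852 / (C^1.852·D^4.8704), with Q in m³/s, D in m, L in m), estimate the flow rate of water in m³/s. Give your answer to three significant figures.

Q ≈ 0.00268 m³/s

Rearranging: Q = [h_f·C^1.852·D^4.8704 / (10.67·L)]^(1/1.852)
Q = [8.01·122^1.852·0.0755^4.8704 / (10.67·1090)]^0.540 = 0.002681 m³/s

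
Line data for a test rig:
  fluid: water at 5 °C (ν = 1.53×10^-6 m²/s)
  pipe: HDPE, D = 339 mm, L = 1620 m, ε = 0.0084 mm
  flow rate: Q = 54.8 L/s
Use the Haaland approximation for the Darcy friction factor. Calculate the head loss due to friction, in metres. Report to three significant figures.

h_f ≈ 1.52 m

V = 4Q/(πD²) = 4·0.0548/(π·0.339²) = 0.6071 m/s
Re = VD/ν = 0.6071·0.339/1.53×10^-6 = 1.35×10^5 → turbulent
ε/D = 0.0084/339 = 2.48×10^-5
Haaland: f = 0.01689
h_f = f(L/D)V²/(2g) = 0.01689·(1620/0.339)·0.6071²/(2·9.81) = 1.516 m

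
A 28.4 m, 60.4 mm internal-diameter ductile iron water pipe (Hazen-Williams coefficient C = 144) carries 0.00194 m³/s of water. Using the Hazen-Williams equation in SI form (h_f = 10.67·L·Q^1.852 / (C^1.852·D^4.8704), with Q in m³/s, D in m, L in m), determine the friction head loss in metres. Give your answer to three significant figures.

h_f = 10.67·28.4·0.00194^1.852 / (144^1.852·0.0604^4.8704) = 0.2501 m

h_f ≈ 0.250 m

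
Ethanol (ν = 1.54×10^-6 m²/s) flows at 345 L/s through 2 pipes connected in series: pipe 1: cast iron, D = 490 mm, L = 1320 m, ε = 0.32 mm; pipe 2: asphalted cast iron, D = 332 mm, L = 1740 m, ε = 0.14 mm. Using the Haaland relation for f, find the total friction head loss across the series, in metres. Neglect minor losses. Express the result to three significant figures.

H ≈ 79.2 m

Pipe 1: V = 1.830 m/s, Re = 5.82×10^5, ε/D = 6.53×10^-4, f = 0.01839, h_1 = f(L/D)V²/2g = 8.452 m
Pipe 2: V = 3.985 m/s, Re = 8.59×10^5, ε/D = 4.22×10^-4, f = 0.01669, h_2 = f(L/D)V²/2g = 70.79 m
Series → Q common, losses add: H = Σh = 79.24 m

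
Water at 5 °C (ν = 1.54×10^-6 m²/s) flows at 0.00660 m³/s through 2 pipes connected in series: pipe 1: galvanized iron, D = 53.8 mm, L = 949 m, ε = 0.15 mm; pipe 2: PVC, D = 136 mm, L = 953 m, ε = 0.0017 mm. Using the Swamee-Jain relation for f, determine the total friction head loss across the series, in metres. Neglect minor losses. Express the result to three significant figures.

Pipe 1: V = 2.903 m/s, Re = 1.01×10^5, ε/D = 0.00279, f = 0.02723, h_1 = f(L/D)V²/2g = 206.3 m
Pipe 2: V = 0.4543 m/s, Re = 4.01×10^4, ε/D = 1.25×10^-5, f = 0.02188, h_2 = f(L/D)V²/2g = 1.613 m
Series → Q common, losses add: H = Σh = 207.9 m

H ≈ 208 m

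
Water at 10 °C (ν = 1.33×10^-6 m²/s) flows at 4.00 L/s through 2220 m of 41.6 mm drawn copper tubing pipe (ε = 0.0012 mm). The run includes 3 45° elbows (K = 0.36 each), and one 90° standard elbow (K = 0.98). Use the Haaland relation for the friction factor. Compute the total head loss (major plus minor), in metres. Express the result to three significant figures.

H_L ≈ 431 m

V = 4Q/(πD²) = 2.943 m/s; V²/2g = 0.4414 m
Re = 9.21×10^4, ε/D = 2.88×10^-5 → f = 0.01825 (Haaland)
Major: h_f = f(L/D)·V²/2g = 0.01825·53365·0.4414 = 429.8 m
Minor: ΣK = 2.06; h_m = ΣK·V²/2g = 0.9094 m
Total H_L = 429.8 + 0.9094 = 430.7 m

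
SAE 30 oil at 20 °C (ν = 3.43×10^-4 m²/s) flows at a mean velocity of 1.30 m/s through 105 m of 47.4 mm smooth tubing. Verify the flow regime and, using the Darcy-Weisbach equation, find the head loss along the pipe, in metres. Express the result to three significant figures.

h_f ≈ 68.0 m

Re = VD/ν = 1.30·0.04740/3.43×10^-4 = 180 → laminar (Re < 2300)
f = 64/Re = 0.3562
h_f = f(L/D)V²/(2g) = 0.3562·(105/0.04740)·1.30²/(2·9.81) = 67.98 m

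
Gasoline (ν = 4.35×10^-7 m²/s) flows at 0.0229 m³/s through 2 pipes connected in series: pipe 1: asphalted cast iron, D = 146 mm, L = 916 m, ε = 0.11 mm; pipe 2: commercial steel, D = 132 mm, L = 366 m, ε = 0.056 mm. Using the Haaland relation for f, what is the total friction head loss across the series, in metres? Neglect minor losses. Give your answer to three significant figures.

H ≈ 18.2 m

Pipe 1: V = 1.368 m/s, Re = 4.59×10^5, ε/D = 7.53×10^-4, f = 0.01908, h_1 = f(L/D)V²/2g = 11.41 m
Pipe 2: V = 1.673 m/s, Re = 5.08×10^5, ε/D = 4.24×10^-4, f = 0.01706, h_2 = f(L/D)V²/2g = 6.753 m
Series → Q common, losses add: H = Σh = 18.17 m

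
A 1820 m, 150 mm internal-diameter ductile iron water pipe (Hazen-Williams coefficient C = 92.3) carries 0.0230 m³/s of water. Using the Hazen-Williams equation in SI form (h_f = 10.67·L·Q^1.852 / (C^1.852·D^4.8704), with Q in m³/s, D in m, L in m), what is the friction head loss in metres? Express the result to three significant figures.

h_f ≈ 42.4 m

h_f = 10.67·1820·0.0230^1.852 / (92.3^1.852·0.150^4.8704) = 42.40 m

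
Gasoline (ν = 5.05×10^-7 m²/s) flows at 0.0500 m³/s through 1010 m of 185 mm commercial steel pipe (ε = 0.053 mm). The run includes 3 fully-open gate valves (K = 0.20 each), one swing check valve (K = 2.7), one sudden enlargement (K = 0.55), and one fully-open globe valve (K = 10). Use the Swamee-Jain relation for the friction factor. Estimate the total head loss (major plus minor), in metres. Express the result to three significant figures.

H_L ≈ 17.8 m

V = 4Q/(πD²) = 1.860 m/s; V²/2g = 0.1763 m
Re = 6.81×10^5, ε/D = 2.86×10^-4 → f = 0.01594 (Swamee-Jain)
Major: h_f = f(L/D)·V²/2g = 0.01594·5459·0.1763 = 15.35 m
Minor: ΣK = 13.8; h_m = ΣK·V²/2g = 2.442 m
Total H_L = 15.35 + 2.442 = 17.79 m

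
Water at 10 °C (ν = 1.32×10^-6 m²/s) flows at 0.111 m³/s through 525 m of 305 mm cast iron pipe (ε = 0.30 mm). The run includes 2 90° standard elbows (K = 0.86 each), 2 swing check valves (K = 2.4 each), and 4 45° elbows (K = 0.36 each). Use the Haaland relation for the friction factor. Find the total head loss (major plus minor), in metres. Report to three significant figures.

V = 4Q/(πD²) = 1.519 m/s; V²/2g = 0.1176 m
Re = 3.51×10^5, ε/D = 9.84×10^-4 → f = 0.02034 (Haaland)
Major: h_f = f(L/D)·V²/2g = 0.02034·1721·0.1176 = 4.118 m
Minor: ΣK = 7.96; h_m = ΣK·V²/2g = 0.9364 m
Total H_L = 4.118 + 0.9364 = 5.055 m

H_L ≈ 5.05 m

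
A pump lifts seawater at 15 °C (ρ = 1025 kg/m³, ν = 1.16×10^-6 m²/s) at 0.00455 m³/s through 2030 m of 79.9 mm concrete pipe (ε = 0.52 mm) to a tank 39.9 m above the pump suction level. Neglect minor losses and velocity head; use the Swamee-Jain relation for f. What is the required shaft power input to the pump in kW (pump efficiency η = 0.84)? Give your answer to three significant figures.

V = 4Q/(πD²) = 0.9075 m/s; Re = 6.25×10^4; ε/D = 0.00651; f = 0.03452
h_f = f(L/D)V²/2g = 36.81 m
Total head H = z + h_f = 39.9 + 36.81 = 76.71 m
P_hyd = ρgQH = 1025·9.81·0.00455·76.71 = 3.510 kW
P_shaft = P_hyd/η = 3.510/0.84 = 4.178 kW

P_shaft ≈ 4.18 kW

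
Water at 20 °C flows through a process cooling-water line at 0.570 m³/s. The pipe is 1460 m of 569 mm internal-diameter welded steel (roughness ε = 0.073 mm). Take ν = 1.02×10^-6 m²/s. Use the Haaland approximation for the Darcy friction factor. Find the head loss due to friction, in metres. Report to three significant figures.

V = 4Q/(πD²) = 4·0.570/(π·0.569²) = 2.242 m/s
Re = VD/ν = 2.242·0.569/1.02×10^-6 = 1.25×10^6 → turbulent
ε/D = 0.073/569 = 1.28×10^-4
Haaland: f = 0.01353
h_f = f(L/D)V²/(2g) = 0.01353·(1460/0.569)·2.242²/(2·9.81) = 8.889 m

h_f ≈ 8.89 m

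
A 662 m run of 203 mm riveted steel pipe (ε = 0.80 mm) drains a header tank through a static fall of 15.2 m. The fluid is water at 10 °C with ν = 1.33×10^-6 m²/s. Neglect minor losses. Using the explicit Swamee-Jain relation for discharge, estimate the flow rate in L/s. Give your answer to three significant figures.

Q ≈ 57.8 L/s

Swamee-Jain (Type II): Q = -0.965·√(gD⁵h_f/L)·ln[ε/(3.7D) + √(3.17ν²L/(gD³h_f))]
√(gD⁵h_f/L) = √(9.81·0.203⁵·15.2/662) = 0.008812
ε/(3.7D) = 0.00107; √(3.17ν²L/(gD³h_f)) = 5.46×10^-5
Q = -0.965·0.008812·ln(0.001120) = 0.05778 m³/s
Check: V = 1.79 m/s, Re = 2.72×10^5, f = 0.02885, h_f = 15.3 m ≈ 15.2 m ✓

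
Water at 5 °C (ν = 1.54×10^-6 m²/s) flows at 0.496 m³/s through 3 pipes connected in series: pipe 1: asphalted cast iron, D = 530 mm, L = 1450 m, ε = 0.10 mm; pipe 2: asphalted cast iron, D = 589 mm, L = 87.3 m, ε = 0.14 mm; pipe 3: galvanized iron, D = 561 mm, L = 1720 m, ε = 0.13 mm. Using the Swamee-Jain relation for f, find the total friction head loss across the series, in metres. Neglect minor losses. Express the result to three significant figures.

Pipe 1: V = 2.248 m/s, Re = 7.74×10^5, ε/D = 1.89×10^-4, f = 0.01489, h_1 = f(L/D)V²/2g = 10.49 m
Pipe 2: V = 1.820 m/s, Re = 6.96×10^5, ε/D = 2.38×10^-4, f = 0.01548, h_2 = f(L/D)V²/2g = 0.3876 m
Pipe 3: V = 2.007 m/s, Re = 7.31×10^5, ε/D = 2.32×10^-4, f = 0.01538, h_3 = f(L/D)V²/2g = 9.677 m
Series → Q common, losses add: H = Σh = 20.56 m

H ≈ 20.6 m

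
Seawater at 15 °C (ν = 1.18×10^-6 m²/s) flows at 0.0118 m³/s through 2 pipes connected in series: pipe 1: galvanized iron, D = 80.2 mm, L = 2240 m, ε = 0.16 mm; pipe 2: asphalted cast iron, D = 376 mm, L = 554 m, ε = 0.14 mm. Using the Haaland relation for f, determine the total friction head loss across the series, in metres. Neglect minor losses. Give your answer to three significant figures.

H ≈ 190 m

Pipe 1: V = 2.336 m/s, Re = 1.59×10^5, ε/D = 0.00200, f = 0.02443, h_1 = f(L/D)V²/2g = 189.8 m
Pipe 2: V = 0.1063 m/s, Re = 3.39×10^4, ε/D = 3.72×10^-4, f = 0.02356, h_2 = f(L/D)V²/2g = 0.01998 m
Series → Q common, losses add: H = Σh = 189.8 m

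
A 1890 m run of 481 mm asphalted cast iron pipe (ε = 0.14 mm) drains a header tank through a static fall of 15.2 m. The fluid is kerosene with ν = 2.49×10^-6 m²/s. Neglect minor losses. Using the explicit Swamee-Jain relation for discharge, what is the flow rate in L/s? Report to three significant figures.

Q ≈ 391 L/s

Swamee-Jain (Type II): Q = -0.965·√(gD⁵h_f/L)·ln[ε/(3.7D) + √(3.17ν²L/(gD³h_f))]
√(gD⁵h_f/L) = √(9.81·0.481⁵·15.2/1890) = 0.04507
ε/(3.7D) = 7.87×10^-5; √(3.17ν²L/(gD³h_f)) = 4.73×10^-5
Q = -0.965·0.04507·ln(1.260×10^-4) = 0.3905 m³/s
Check: V = 2.15 m/s, Re = 4.15×10^5, f = 0.01653, h_f = 15.3 m ≈ 15.2 m ✓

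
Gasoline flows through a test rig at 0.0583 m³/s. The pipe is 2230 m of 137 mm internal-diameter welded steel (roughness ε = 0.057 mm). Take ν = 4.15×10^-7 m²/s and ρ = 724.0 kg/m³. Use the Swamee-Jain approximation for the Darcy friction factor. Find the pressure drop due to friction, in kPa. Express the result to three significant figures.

Δp ≈ 1530 kPa

V = 4Q/(πD²) = 4·0.0583/(π·0.137²) = 3.955 m/s
Re = VD/ν = 3.955·0.137/4.15×10^-7 = 1.31×10^6 → turbulent
ε/D = 0.057/137 = 4.16×10^-4
Swamee-Jain: f = 0.01657
h_f = f(L/D)V²/(2g) = 0.01657·(2230/0.137)·3.955²/(2·9.81) = 215.0 m
Δp = ρg·h_f = 724.0·9.81·215.0 = 1527 kPa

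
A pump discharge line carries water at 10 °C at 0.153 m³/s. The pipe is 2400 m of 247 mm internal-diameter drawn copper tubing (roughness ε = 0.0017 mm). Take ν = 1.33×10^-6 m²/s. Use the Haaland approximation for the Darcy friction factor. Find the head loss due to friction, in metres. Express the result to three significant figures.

h_f ≈ 64.4 m

V = 4Q/(πD²) = 4·0.153/(π·0.247²) = 3.193 m/s
Re = VD/ν = 3.193·0.247/1.33×10^-6 = 5.93×10^5 → turbulent
ε/D = 0.0017/247 = 6.88×10^-6
Haaland: f = 0.01276
h_f = f(L/D)V²/(2g) = 0.01276·(2400/0.247)·3.193²/(2·9.81) = 64.43 m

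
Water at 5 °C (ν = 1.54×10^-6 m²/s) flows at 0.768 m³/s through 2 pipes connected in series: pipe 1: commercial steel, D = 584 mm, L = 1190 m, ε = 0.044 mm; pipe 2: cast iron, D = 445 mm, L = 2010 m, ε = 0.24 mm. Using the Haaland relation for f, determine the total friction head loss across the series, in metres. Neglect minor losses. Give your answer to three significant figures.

Pipe 1: V = 2.867 m/s, Re = 1.09×10^6, ε/D = 7.53×10^-5, f = 0.01285, h_1 = f(L/D)V²/2g = 10.97 m
Pipe 2: V = 4.938 m/s, Re = 1.43×10^6, ε/D = 5.39×10^-4, f = 0.01732, h_2 = f(L/D)V²/2g = 97.20 m
Series → Q common, losses add: H = Σh = 108.2 m

H ≈ 108 m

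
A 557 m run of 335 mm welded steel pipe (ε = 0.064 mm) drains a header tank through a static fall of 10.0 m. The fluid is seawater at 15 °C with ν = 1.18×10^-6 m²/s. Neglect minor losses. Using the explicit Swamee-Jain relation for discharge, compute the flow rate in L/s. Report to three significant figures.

Q ≈ 249 L/s

Swamee-Jain (Type II): Q = -0.965·√(gD⁵h_f/L)·ln[ε/(3.7D) + √(3.17ν²L/(gD³h_f))]
√(gD⁵h_f/L) = √(9.81·0.335⁵·10.0/557) = 0.02726
ε/(3.7D) = 5.16×10^-5; √(3.17ν²L/(gD³h_f)) = 2.58×10^-5
Q = -0.965·0.02726·ln(7.745×10^-5) = 0.2490 m³/s
Check: V = 2.83 m/s, Re = 8.02×10^5, f = 0.01487, h_f = 10.1 m ≈ 10.0 m ✓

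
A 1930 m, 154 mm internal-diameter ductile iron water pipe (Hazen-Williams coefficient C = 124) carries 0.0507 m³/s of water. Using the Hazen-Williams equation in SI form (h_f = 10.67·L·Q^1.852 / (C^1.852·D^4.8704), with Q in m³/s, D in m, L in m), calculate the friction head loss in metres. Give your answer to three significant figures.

h_f ≈ 99.0 m

h_f = 10.67·1930·0.0507^1.852 / (124^1.852·0.154^4.8704) = 98.96 m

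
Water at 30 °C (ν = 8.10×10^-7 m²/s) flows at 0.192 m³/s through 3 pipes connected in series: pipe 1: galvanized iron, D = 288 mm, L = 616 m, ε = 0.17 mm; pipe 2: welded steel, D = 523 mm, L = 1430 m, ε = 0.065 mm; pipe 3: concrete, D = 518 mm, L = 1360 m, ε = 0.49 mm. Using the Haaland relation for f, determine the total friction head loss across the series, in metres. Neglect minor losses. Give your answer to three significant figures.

H ≈ 20.6 m

Pipe 1: V = 2.947 m/s, Re = 1.05×10^6, ε/D = 5.90×10^-4, f = 0.01775, h_1 = f(L/D)V²/2g = 16.81 m
Pipe 2: V = 0.8937 m/s, Re = 5.77×10^5, ε/D = 1.24×10^-4, f = 0.01432, h_2 = f(L/D)V²/2g = 1.594 m
Pipe 3: V = 0.9111 m/s, Re = 5.83×10^5, ε/D = 9.46×10^-4, f = 0.01988, h_3 = f(L/D)V²/2g = 2.208 m
Series → Q common, losses add: H = Σh = 20.61 m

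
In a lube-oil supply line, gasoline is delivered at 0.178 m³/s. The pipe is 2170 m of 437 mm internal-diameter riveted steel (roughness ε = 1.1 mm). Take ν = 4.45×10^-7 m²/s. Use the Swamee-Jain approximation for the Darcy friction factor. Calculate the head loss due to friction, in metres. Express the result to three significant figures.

V = 4Q/(πD²) = 4·0.178/(π·0.437²) = 1.187 m/s
Re = VD/ν = 1.187·0.437/4.45×10^-7 = 1.17×10^6 → turbulent
ε/D = 1.1/437 = 0.00252
Swamee-Jain: f = 0.02512
h_f = f(L/D)V²/(2g) = 0.02512·(2170/0.437)·1.187²/(2·9.81) = 8.954 m

h_f ≈ 8.95 m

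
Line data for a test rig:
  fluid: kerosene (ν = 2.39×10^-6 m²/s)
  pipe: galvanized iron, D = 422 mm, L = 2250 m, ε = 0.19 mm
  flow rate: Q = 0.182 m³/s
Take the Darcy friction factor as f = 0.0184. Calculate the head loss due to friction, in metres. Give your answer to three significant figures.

h_f ≈ 8.47 m

V = 4Q/(πD²) = 4·0.182/(π·0.422²) = 1.301 m/s
h_f = f(L/D)V²/(2g) = 0.01840·(2250/0.422)·1.301²/(2·9.81) = 8.466 m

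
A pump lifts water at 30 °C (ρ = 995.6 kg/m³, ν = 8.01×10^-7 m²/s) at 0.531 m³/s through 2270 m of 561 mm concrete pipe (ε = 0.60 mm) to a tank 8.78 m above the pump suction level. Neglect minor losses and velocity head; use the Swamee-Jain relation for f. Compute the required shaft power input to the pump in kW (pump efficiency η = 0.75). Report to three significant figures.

P_shaft ≈ 194 kW

V = 4Q/(πD²) = 2.148 m/s; Re = 1.50×10^6; ε/D = 0.00107; f = 0.02022
h_f = f(L/D)V²/2g = 19.25 m
Total head H = z + h_f = 8.78 + 19.25 = 28.03 m
P_hyd = ρgQH = 995.6·9.81·0.531·28.03 = 145.4 kW
P_shaft = P_hyd/η = 145.4/0.75 = 193.8 kW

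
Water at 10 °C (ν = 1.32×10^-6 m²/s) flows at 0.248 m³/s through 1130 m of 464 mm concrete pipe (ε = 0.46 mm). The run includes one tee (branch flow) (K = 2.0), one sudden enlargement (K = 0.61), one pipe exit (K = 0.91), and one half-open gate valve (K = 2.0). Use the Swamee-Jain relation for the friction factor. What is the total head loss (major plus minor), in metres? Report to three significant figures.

V = 4Q/(πD²) = 1.467 m/s; V²/2g = 0.1096 m
Re = 5.16×10^5, ε/D = 9.91×10^-4 → f = 0.02030 (Swamee-Jain)
Major: h_f = f(L/D)·V²/2g = 0.02030·2435·0.1096 = 5.420 m
Minor: ΣK = 5.52; h_m = ΣK·V²/2g = 0.6052 m
Total H_L = 5.420 + 0.6052 = 6.025 m

H_L ≈ 6.02 m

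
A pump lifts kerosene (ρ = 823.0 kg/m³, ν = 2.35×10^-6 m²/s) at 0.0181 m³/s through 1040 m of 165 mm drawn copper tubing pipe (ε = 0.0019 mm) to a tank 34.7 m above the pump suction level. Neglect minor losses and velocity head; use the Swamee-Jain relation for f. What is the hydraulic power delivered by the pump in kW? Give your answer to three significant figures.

V = 4Q/(πD²) = 0.8465 m/s; Re = 5.94×10^4; ε/D = 1.15×10^-5; f = 0.02003
h_f = f(L/D)V²/2g = 4.610 m
Total head H = z + h_f = 34.7 + 4.610 = 39.31 m
P_hyd = ρgQH = 823.0·9.81·0.0181·39.31 = 5.745 kW

P_hyd ≈ 5.74 kW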